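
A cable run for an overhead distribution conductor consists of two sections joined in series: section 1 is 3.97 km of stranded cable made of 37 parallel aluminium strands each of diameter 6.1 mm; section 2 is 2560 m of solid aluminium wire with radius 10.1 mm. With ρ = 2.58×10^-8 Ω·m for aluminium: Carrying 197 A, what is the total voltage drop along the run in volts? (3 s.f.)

Section 1: A_strand = π(3.0500e-03)² = 2.922e-05 m²; R₁ = ρL/(N·A_s) = (2.58×10^-8)(3970)/(37×2.922e-05) = 0.09472 Ω
Section 2: A = πr² = π(1.0100e-02 m)² = 3.205e-04 m²
R₂ = (2.58×10^-8)(2560)/(3.205e-04) = 0.2061 Ω
R = R₁ + R₂ = 0.3008 Ω
V = IR = 197 × 0.3008 = 59.3 V

59.3 V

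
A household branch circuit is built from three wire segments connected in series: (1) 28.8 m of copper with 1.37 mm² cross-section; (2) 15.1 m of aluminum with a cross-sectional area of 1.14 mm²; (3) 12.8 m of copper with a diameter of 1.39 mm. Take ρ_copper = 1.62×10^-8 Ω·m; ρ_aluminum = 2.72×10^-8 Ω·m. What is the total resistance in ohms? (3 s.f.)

0.837 Ω

Seg 1: A = 1.37 mm² = 1.370e-06 m²
R_1 = (1.62×10^-8)(28.8)/(1.370e-06) = 0.3406 Ω
Seg 2: A = 1.14 mm² = 1.140e-06 m²
R_2 = (2.72×10^-8)(15.1)/(1.140e-06) = 0.3603 Ω
Seg 3: A = π(d/2)² = π(6.9500e-04 m)² = 1.517e-06 m²
R_3 = (1.62×10^-8)(12.8)/(1.517e-06) = 0.1366 Ω
R_total = R_1 + R_2 + R_3 = 0.837 Ω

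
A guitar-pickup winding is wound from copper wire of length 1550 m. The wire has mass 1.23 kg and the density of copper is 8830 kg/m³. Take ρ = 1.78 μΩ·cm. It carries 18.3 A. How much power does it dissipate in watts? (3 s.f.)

ρ = 1.78 μΩ·cm = 1.78×10^-8 Ω·m
A = m/(density·L) = 1.23/(8830×1550) = 8.9870e-08 m²
R = ρL/A = (1.78×10^-8)(1550)/(8.9870e-08) = 307 Ω
P = I²R = (18.3)² × 307 = 1.03×10^5 W

1.03×10^5 W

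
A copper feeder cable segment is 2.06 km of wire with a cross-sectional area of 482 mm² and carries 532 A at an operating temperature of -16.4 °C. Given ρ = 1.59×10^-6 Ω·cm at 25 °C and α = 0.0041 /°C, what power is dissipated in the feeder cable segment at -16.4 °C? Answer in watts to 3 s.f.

16000 W

ρ = 1.59×10^-6 Ω·cm = 1.59×10^-8 Ω·m
A = 482 mm² = 4.820e-04 m²
R₍25₎ = ρL/A = (1.59×10^-8)(2060)/(4.820e-04) = 0.06795 Ω
R₍-16.4₎ = R₍25₎(1 + αΔT) = 0.06795 × (1 + 0.0041×-41.4) = 0.05642 Ω
P = I²R = (532)² × 0.05642 = 16000 W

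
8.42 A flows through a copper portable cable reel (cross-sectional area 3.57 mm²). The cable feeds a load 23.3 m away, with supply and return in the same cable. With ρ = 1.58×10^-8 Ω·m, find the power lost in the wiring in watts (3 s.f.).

A = 3.57 mm² = 3.570e-06 m²
Total conductor length (both ways) L = 2 × 23.3 = 46.6 m
R = ρL/A = (1.58×10^-8)(46.6)/(3.570e-06) = 0.2062 Ω
P = I²R = (8.42)² × 0.2062 = 14.6 W

14.6 W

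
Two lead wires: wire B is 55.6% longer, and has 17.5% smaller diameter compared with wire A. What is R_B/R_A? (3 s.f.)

2.29

R ∝ L/d², so R_B/R_A = (1 + 55.6/100) × (1 − 17.5/100)⁻²
= 1.556 × 1.469 = 2.29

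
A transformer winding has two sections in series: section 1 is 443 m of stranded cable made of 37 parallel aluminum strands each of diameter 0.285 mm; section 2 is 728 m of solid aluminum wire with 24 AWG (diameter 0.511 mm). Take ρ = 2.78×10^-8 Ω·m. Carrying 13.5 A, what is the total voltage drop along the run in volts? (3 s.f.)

1400 V

Section 1: A_strand = π(1.4250e-04)² = 6.379e-08 m²; R₁ = ρL/(N·A_s) = (2.78×10^-8)(443)/(37×6.379e-08) = 5.218 Ω
Section 2: A = π(0.511/2 mm)² = π(2.5550e-04 m)² = 2.051e-07 m²
R₂ = (2.78×10^-8)(728)/(2.051e-07) = 98.68 Ω
R = R₁ + R₂ = 103.9 Ω
V = IR = 13.5 × 103.9 = 1400 V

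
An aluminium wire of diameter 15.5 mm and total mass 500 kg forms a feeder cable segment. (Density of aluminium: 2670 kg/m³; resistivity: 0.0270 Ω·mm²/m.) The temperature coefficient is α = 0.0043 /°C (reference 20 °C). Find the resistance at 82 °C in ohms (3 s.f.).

0.180 Ω

ρ = 0.0270 Ω·mm²/m = 2.70×10^-8 Ω·m
A = π(d/2)² = π(7.7500e-03 m)² = 1.8869e-04 m²
L = m/(density·A) = 500/(2670×1.8869e-04) = 992.4 m
R = ρL/A = (2.70×10^-8)(992.4)/(1.8869e-04) = 0.142 Ω
R(82 °C) = 0.142 × (1 + 0.0043×62) = 0.180 Ω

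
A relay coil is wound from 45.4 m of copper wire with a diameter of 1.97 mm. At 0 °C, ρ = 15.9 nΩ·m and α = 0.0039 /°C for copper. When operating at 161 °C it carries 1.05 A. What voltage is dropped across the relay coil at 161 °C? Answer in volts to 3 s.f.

ρ = 15.9 nΩ·m = 1.59×10^-8 Ω·m
A = π(d/2)² = π(9.8500e-04 m)² = 3.048e-06 m²
R₍0₎ = ρL/A = (1.59×10^-8)(45.4)/(3.048e-06) = 0.2368 Ω
R₍161₎ = R₍0₎(1 + αΔT) = 0.2368 × (1 + 0.0039×161) = 0.3855 Ω
V = IR = 1.05 × 0.3855 = 0.405 V

0.405 V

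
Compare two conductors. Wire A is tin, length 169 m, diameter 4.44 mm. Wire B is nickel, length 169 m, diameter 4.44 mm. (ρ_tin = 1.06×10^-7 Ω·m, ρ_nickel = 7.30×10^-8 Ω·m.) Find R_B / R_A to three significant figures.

R ∝ ρL/d², so R_B/R_A = (ρ_B/ρ_A)
= (7.30×10^-8/1.06×10^-7) = 0.689

0.689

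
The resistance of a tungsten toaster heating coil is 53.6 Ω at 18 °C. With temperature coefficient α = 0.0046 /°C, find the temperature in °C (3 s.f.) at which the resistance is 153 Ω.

R = R₀(1 + α(T − T₀)) ⇒ T = T₀ + (R/R₀ − 1)/α
T = 18 + (153/53.6 − 1)/0.0046 = 18 + (1.854)/0.0046 = 421 °C

421 °C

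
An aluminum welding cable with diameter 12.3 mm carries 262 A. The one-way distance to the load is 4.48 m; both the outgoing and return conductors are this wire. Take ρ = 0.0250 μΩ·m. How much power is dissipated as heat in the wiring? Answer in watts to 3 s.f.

ρ = 0.0250 μΩ·m = 2.50×10^-8 Ω·m
A = π(d/2)² = π(6.1500e-03 m)² = 1.188e-04 m²
Total conductor length (both ways) L = 2 × 4.48 = 8.96 m
R = ρL/A = (2.50×10^-8)(8.96)/(1.188e-04) = 0.001885 Ω
P = I²R = (262)² × 0.001885 = 129 W

129 W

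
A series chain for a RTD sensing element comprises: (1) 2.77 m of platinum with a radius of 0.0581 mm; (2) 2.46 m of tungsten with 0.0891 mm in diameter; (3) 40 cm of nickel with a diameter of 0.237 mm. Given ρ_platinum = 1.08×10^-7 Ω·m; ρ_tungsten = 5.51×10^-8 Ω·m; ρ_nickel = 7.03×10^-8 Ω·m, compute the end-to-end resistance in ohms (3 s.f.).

Seg 1: A = πr² = π(5.8100e-05 m)² = 1.060e-08 m²
R_1 = (1.08×10^-7)(2.77)/(1.060e-08) = 28.21 Ω
Seg 2: A = π(d/2)² = π(4.4550e-05 m)² = 6.235e-09 m²
R_2 = (5.51×10^-8)(2.46)/(6.235e-09) = 21.74 Ω
Seg 3: A = π(d/2)² = π(1.1850e-04 m)² = 4.412e-08 m²
R_3 = (7.03×10^-8)(0.4)/(4.412e-08) = 0.6374 Ω
R_total = R_1 + R_2 + R_3 = 50.6 Ω

50.6 Ω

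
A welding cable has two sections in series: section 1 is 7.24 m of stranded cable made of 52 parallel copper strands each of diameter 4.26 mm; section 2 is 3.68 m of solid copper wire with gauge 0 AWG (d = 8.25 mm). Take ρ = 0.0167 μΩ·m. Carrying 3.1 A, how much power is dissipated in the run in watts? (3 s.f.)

ρ = 0.0167 μΩ·m = 1.67×10^-8 Ω·m
Section 1: A_strand = π(2.1300e-03)² = 1.425e-05 m²; R₁ = ρL/(N·A_s) = (1.67×10^-8)(7.24)/(52×1.425e-05) = 1.631×10^-4 Ω
Section 2: A = π(8.25/2 mm)² = π(4.1250e-03 m)² = 5.346e-05 m²
R₂ = (1.67×10^-8)(3.68)/(5.346e-05) = 0.00115 Ω
R = R₁ + R₂ = 0.001313 Ω
P = I²R = (3.1)² × 0.001313 = 0.0126 W

0.0126 W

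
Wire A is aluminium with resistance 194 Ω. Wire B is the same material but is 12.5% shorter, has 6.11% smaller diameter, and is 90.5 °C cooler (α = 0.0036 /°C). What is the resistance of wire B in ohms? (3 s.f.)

R ∝ ρL/d² with ρ ∝ (1+αΔT), so R_B/R_A = (1 − 12.5/100) × (1 − 6.11/100)⁻² × (1 − 0.0036×90.5)
= 0.875 × 1.134 × 0.6742 = 0.6692
R_B = 0.6692 × 194 = 130 Ω

130 Ω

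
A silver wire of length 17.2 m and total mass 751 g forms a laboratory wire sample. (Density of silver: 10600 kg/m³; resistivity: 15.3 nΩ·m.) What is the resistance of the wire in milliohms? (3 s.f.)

ρ = 15.3 nΩ·m = 1.53×10^-8 Ω·m
A = m/(density·L) = 0.751/(10600×17.2) = 4.1191e-06 m²
R = ρL/A = (1.53×10^-8)(17.2)/(4.1191e-06) = 63.9 mΩ

63.9 mΩ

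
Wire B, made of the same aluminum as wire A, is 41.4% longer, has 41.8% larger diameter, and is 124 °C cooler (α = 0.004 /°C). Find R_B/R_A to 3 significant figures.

0.354

R ∝ ρL/d² with ρ ∝ (1+αΔT), so R_B/R_A = (1 + 41.4/100) × (1 + 41.8/100)⁻² × (1 − 0.004×124)
= 1.414 × 0.4973 × 0.504 = 0.354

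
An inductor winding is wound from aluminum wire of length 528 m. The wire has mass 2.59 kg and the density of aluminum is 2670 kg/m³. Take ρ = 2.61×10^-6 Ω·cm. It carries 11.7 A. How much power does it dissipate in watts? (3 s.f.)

ρ = 2.61×10^-6 Ω·cm = 2.61×10^-8 Ω·m
A = m/(density·L) = 2.59/(2670×528) = 1.8372e-06 m²
R = ρL/A = (2.61×10^-8)(528)/(1.8372e-06) = 7.501 Ω
P = I²R = (11.7)² × 7.501 = 1030 W

1030 W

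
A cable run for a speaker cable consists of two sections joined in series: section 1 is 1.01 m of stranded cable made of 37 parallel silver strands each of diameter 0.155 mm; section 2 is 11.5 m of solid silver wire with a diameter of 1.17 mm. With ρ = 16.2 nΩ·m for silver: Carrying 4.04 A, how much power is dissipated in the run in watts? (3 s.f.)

3.21 W

ρ = 16.2 nΩ·m = 1.62×10^-8 Ω·m
Section 1: A_strand = π(7.7500e-05)² = 1.887e-08 m²; R₁ = ρL/(N·A_s) = (1.62×10^-8)(1.01)/(37×1.887e-08) = 0.02344 Ω
Section 2: A = π(d/2)² = π(5.8500e-04 m)² = 1.075e-06 m²
R₂ = (1.62×10^-8)(11.5)/(1.075e-06) = 0.1733 Ω
R = R₁ + R₂ = 0.1967 Ω
P = I²R = (4.04)² × 0.1967 = 3.21 W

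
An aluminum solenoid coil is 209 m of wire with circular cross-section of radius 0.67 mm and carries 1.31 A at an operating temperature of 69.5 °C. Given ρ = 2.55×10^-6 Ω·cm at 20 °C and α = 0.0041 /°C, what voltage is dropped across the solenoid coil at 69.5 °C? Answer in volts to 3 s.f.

ρ = 2.55×10^-6 Ω·cm = 2.55×10^-8 Ω·m
A = πr² = π(6.7000e-04 m)² = 1.410e-06 m²
R₍20₎ = ρL/A = (2.55×10^-8)(209)/(1.410e-06) = 3.779 Ω
R₍69.5₎ = R₍20₎(1 + αΔT) = 3.779 × (1 + 0.0041×49.5) = 4.546 Ω
V = IR = 1.31 × 4.546 = 5.96 V

5.96 V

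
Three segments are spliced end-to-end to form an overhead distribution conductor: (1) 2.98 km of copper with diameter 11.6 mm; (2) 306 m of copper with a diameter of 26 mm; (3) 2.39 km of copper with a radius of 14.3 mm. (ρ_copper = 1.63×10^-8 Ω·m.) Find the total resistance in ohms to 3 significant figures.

0.530 Ω

Seg 1: A = π(d/2)² = π(5.8000e-03 m)² = 1.057e-04 m²
R_1 = (1.63×10^-8)(2980)/(1.057e-04) = 0.4596 Ω
Seg 2: A = π(d/2)² = π(1.3000e-02 m)² = 5.309e-04 m²
R_2 = (1.63×10^-8)(306)/(5.309e-04) = 0.009394 Ω
Seg 3: A = πr² = π(1.4300e-02 m)² = 6.424e-04 m²
R_3 = (1.63×10^-8)(2390)/(6.424e-04) = 0.06064 Ω
R_total = R_1 + R_2 + R_3 = 0.530 Ω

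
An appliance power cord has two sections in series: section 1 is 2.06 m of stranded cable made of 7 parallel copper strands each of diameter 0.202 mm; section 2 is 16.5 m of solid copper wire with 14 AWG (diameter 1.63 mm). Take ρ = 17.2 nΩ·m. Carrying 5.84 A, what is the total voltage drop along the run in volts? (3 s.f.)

1.72 V

ρ = 17.2 nΩ·m = 1.72×10^-8 Ω·m
Section 1: A_strand = π(1.0100e-04)² = 3.205e-08 m²; R₁ = ρL/(N·A_s) = (1.72×10^-8)(2.06)/(7×3.205e-08) = 0.1579 Ω
Section 2: A = π(1.63/2 mm)² = π(8.1500e-04 m)² = 2.087e-06 m²
R₂ = (1.72×10^-8)(16.5)/(2.087e-06) = 0.136 Ω
R = R₁ + R₂ = 0.2939 Ω
V = IR = 5.84 × 0.2939 = 1.72 V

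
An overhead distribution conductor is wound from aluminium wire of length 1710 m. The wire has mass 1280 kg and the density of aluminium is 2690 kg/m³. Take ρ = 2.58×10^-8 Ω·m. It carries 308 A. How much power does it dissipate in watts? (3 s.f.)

15000 W

A = m/(density·L) = 1280/(2690×1710) = 2.7827e-04 m²
R = ρL/A = (2.58×10^-8)(1710)/(2.7827e-04) = 0.1585 Ω
P = I²R = (308)² × 0.1585 = 15000 W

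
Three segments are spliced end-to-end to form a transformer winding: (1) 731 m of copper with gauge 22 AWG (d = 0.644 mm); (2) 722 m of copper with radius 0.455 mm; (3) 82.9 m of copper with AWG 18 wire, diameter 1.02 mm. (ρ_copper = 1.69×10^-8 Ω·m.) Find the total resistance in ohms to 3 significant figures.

58.4 Ω

Seg 1: A = π(0.644/2 mm)² = π(3.2200e-04 m)² = 3.257e-07 m²
R_1 = (1.69×10^-8)(731)/(3.257e-07) = 37.93 Ω
Seg 2: A = πr² = π(4.5500e-04 m)² = 6.504e-07 m²
R_2 = (1.69×10^-8)(722)/(6.504e-07) = 18.76 Ω
Seg 3: A = π(1.02/2 mm)² = π(5.1000e-04 m)² = 8.171e-07 m²
R_3 = (1.69×10^-8)(82.9)/(8.171e-07) = 1.715 Ω
R_total = R_1 + R_2 + R_3 = 58.4 Ω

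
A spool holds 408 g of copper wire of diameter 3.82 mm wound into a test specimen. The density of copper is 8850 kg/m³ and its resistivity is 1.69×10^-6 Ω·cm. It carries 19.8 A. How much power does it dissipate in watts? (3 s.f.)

ρ = 1.69×10^-6 Ω·cm = 1.69×10^-8 Ω·m
A = π(d/2)² = π(1.9100e-03 m)² = 1.1461e-05 m²
L = m/(density·A) = 0.408/(8850×1.1461e-05) = 4.023 m
R = ρL/A = (1.69×10^-8)(4.023)/(1.1461e-05) = 0.005932 Ω
P = I²R = (19.8)² × 0.005932 = 2.33 W

2.33 W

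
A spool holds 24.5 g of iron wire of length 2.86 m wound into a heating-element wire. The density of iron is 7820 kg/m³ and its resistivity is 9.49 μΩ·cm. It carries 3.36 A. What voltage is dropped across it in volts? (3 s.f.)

0.832 V

ρ = 9.49 μΩ·cm = 9.49×10^-8 Ω·m
A = m/(density·L) = 0.0245/(7820×2.86) = 1.0955e-06 m²
R = ρL/A = (9.49×10^-8)(2.86)/(1.0955e-06) = 0.2478 Ω
V = IR = 3.36 × 0.2478 = 0.832 V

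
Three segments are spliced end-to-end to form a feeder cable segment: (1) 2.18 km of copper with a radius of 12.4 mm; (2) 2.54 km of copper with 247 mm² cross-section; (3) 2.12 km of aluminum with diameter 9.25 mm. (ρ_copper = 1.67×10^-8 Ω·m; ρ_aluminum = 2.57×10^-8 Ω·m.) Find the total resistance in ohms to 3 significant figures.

1.06 Ω

Seg 1: A = πr² = π(1.2400e-02 m)² = 4.831e-04 m²
R_1 = (1.67×10^-8)(2180)/(4.831e-04) = 0.07537 Ω
Seg 2: A = 247 mm² = 2.470e-04 m²
R_2 = (1.67×10^-8)(2540)/(2.470e-04) = 0.1717 Ω
Seg 3: A = π(d/2)² = π(4.6250e-03 m)² = 6.720e-05 m²
R_3 = (2.57×10^-8)(2120)/(6.720e-05) = 0.8108 Ω
R_total = R_1 + R_2 + R_3 = 1.06 Ω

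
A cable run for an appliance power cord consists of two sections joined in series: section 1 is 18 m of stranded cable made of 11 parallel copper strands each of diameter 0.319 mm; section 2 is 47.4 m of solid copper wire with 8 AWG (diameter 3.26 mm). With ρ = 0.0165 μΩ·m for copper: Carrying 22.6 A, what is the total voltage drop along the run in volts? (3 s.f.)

9.75 V

ρ = 0.0165 μΩ·m = 1.65×10^-8 Ω·m
Section 1: A_strand = π(1.5950e-04)² = 7.992e-08 m²; R₁ = ρL/(N·A_s) = (1.65×10^-8)(18)/(11×7.992e-08) = 0.3378 Ω
Section 2: A = π(3.26/2 mm)² = π(1.6300e-03 m)² = 8.347e-06 m²
R₂ = (1.65×10^-8)(47.4)/(8.347e-06) = 0.0937 Ω
R = R₁ + R₂ = 0.4315 Ω
V = IR = 22.6 × 0.4315 = 9.75 V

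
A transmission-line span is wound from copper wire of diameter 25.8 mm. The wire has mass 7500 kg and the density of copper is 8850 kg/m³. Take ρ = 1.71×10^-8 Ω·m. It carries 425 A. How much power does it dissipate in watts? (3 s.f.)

A = π(d/2)² = π(1.2900e-02 m)² = 5.2279e-04 m²
L = m/(density·A) = 7500/(8850×5.2279e-04) = 1621 m
R = ρL/A = (1.71×10^-8)(1621)/(5.2279e-04) = 0.05302 Ω
P = I²R = (425)² × 0.05302 = 9580 W

9580 W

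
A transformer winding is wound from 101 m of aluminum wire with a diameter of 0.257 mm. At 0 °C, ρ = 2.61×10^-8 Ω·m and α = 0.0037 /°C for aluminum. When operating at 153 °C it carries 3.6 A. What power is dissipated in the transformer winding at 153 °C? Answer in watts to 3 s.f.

1030 W

A = π(d/2)² = π(1.2850e-04 m)² = 5.187e-08 m²
R₍0₎ = ρL/A = (2.61×10^-8)(101)/(5.187e-08) = 50.82 Ω
R₍153₎ = R₍0₎(1 + αΔT) = 50.82 × (1 + 0.0037×153) = 79.58 Ω
P = I²R = (3.6)² × 79.58 = 1030 W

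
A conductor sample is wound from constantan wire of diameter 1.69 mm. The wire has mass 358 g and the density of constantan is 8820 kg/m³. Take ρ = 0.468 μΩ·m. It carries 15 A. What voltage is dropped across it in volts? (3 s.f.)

ρ = 0.468 μΩ·m = 4.68×10^-7 Ω·m
A = π(d/2)² = π(8.4500e-04 m)² = 2.2432e-06 m²
L = m/(density·A) = 0.358/(8820×2.2432e-06) = 18.09 m
R = ρL/A = (4.68×10^-7)(18.09)/(2.2432e-06) = 3.775 Ω
V = IR = 15 × 3.775 = 56.6 V

56.6 V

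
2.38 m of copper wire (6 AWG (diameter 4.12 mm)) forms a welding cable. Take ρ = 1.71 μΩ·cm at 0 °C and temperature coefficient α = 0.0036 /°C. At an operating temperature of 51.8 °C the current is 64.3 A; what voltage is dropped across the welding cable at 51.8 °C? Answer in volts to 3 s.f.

ρ = 1.71 μΩ·cm = 1.71×10^-8 Ω·m
A = π(4.12/2 mm)² = π(2.0600e-03 m)² = 1.333e-05 m²
R₍0₎ = ρL/A = (1.71×10^-8)(2.38)/(1.333e-05) = 0.003053 Ω
R₍51.8₎ = R₍0₎(1 + αΔT) = 0.003053 × (1 + 0.0036×51.8) = 0.003622 Ω
V = IR = 64.3 × 0.003622 = 0.233 V

0.233 V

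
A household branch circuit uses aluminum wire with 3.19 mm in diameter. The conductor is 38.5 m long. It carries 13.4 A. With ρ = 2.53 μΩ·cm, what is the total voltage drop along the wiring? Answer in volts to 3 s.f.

ρ = 2.53 μΩ·cm = 2.53×10^-8 Ω·m
A = π(d/2)² = π(1.5950e-03 m)² = 7.992e-06 m²
R = ρL/A = (2.53×10^-8)(38.5)/(7.992e-06) = 0.1219 Ω
V = IR = 13.4 × 0.1219 = 1.63 V

1.63 V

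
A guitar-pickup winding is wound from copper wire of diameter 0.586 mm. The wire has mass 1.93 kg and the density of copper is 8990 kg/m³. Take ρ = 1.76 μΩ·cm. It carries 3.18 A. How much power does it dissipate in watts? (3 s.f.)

ρ = 1.76 μΩ·cm = 1.76×10^-8 Ω·m
A = π(d/2)² = π(2.9300e-04 m)² = 2.6970e-07 m²
L = m/(density·A) = 1.93/(8990×2.6970e-07) = 796 m
R = ρL/A = (1.76×10^-8)(796)/(2.6970e-07) = 51.94 Ω
P = I²R = (3.18)² × 51.94 = 525 W

525 W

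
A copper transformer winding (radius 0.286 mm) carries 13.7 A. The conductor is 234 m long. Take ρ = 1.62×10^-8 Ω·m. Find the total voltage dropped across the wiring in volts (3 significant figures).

A = πr² = π(2.8600e-04 m)² = 2.570e-07 m²
R = ρL/A = (1.62×10^-8)(234)/(2.570e-07) = 14.75 Ω
V = IR = 13.7 × 14.75 = 202 V

202 V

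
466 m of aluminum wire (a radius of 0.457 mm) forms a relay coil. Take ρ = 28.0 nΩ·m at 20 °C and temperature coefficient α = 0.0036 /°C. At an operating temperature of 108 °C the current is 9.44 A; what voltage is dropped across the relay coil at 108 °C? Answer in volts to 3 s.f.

ρ = 28.0 nΩ·m = 2.80×10^-8 Ω·m
A = πr² = π(4.5700e-04 m)² = 6.561e-07 m²
R₍20₎ = ρL/A = (2.80×10^-8)(466)/(6.561e-07) = 19.89 Ω
R₍108₎ = R₍20₎(1 + αΔT) = 19.89 × (1 + 0.0036×88) = 26.19 Ω
V = IR = 9.44 × 26.19 = 247 V

247 V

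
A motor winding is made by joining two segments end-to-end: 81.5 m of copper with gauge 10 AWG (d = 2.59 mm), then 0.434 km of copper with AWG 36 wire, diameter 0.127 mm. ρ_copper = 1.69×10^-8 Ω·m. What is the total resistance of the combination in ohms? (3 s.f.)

Segment 1: A = π(2.59/2 mm)² = π(1.2950e-03 m)² = 5.269e-06 m²
R₁ = ρL/A = (1.69×10^-8)(81.5)/(5.269e-06) = 0.2614 Ω
Segment 2: A = π(0.127/2 mm)² = π(6.3500e-05 m)² = 1.267e-08 m²
R₂ = (1.69×10^-8)(434)/(1.267e-08) = 579 Ω
R = R₁ + R₂ = 579 Ω

579 Ω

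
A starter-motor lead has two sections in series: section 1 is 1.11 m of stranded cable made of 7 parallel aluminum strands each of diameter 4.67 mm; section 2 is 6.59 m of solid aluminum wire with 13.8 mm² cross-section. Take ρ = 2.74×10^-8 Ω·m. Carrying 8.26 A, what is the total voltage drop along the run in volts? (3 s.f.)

Section 1: A_strand = π(2.3350e-03)² = 1.713e-05 m²; R₁ = ρL/(N·A_s) = (2.74×10^-8)(1.11)/(7×1.713e-05) = 2.537×10^-4 Ω
Section 2: A = 13.8 mm² = 1.380e-05 m²
R₂ = (2.74×10^-8)(6.59)/(1.380e-05) = 0.01308 Ω
R = R₁ + R₂ = 0.01334 Ω
V = IR = 8.26 × 0.01334 = 0.110 V

0.110 V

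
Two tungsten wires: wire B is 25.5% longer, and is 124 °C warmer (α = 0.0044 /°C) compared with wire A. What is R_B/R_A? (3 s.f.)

R ∝ ρL/d² with ρ ∝ (1+αΔT), so R_B/R_A = (1 + 25.5/100) × (1 + 0.0044×124)
= 1.255 × 1.546 = 1.94

1.94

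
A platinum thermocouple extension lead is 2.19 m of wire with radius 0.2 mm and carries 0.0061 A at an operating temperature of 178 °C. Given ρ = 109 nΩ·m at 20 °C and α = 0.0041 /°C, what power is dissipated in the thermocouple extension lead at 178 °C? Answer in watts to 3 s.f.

ρ = 109 nΩ·m = 1.09×10^-7 Ω·m
A = πr² = π(2.0000e-04 m)² = 1.257e-07 m²
R₍20₎ = ρL/A = (1.09×10^-7)(2.19)/(1.257e-07) = 1.9 Ω
R₍178₎ = R₍20₎(1 + αΔT) = 1.9 × (1 + 0.0041×158) = 3.13 Ω
P = I²R = (0.0061)² × 3.13 = 1.16×10^-4 W

1.16×10^-4 W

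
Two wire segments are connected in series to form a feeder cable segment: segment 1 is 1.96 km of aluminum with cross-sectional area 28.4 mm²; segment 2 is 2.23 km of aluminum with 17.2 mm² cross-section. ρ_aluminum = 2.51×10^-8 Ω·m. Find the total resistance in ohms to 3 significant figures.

4.99 Ω

Segment 1: A = 28.4 mm² = 2.840e-05 m²
R₁ = ρL/A = (2.51×10^-8)(1960)/(2.840e-05) = 1.732 Ω
Segment 2: A = 17.2 mm² = 1.720e-05 m²
R₂ = (2.51×10^-8)(2230)/(1.720e-05) = 3.254 Ω
R = R₁ + R₂ = 4.99 Ω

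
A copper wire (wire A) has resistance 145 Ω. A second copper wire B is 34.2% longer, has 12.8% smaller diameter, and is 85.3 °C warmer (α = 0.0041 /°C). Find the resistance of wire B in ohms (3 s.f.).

R ∝ ρL/d² with ρ ∝ (1+αΔT), so R_B/R_A = (1 + 34.2/100) × (1 − 12.8/100)⁻² × (1 + 0.0041×85.3)
= 1.342 × 1.315 × 1.35 = 2.382
R_B = 2.382 × 145 = 345 Ω

345 Ω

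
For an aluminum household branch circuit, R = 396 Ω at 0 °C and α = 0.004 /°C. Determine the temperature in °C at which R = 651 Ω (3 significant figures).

161 °C

R = R₀(1 + α(T − T₀)) ⇒ T = T₀ + (R/R₀ − 1)/α
T = 0 + (651/396 − 1)/0.004 = 0 + (0.6439)/0.004 = 161 °C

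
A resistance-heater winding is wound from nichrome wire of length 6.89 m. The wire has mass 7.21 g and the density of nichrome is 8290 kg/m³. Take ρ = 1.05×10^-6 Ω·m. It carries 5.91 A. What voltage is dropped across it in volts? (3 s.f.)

A = m/(density·L) = 0.00721/(8290×6.89) = 1.2623e-07 m²
R = ρL/A = (1.05×10^-6)(6.89)/(1.2623e-07) = 57.31 Ω
V = IR = 5.91 × 57.31 = 339 V

339 V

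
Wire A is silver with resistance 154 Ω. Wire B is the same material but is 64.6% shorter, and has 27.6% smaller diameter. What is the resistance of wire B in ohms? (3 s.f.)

R ∝ L/d², so R_B/R_A = (1 − 64.6/100) × (1 − 27.6/100)⁻²
= 0.354 × 1.908 = 0.6754
R_B = 0.6754 × 154 = 104 Ω

104 Ω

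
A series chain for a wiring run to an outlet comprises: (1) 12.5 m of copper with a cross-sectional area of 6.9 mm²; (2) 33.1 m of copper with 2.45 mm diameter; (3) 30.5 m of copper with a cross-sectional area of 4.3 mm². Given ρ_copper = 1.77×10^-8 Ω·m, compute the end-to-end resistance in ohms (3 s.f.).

Seg 1: A = 6.9 mm² = 6.900e-06 m²
R_1 = (1.77×10^-8)(12.5)/(6.900e-06) = 0.03207 Ω
Seg 2: A = π(d/2)² = π(1.2250e-03 m)² = 4.714e-06 m²
R_2 = (1.77×10^-8)(33.1)/(4.714e-06) = 0.1243 Ω
Seg 3: A = 4.3 mm² = 4.300e-06 m²
R_3 = (1.77×10^-8)(30.5)/(4.300e-06) = 0.1255 Ω
R_total = R_1 + R_2 + R_3 = 0.282 Ω

0.282 Ω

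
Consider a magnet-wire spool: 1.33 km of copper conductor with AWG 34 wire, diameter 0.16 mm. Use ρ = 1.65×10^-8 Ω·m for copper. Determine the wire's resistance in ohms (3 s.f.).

1090 Ω

A = π(0.16/2 mm)² = π(8.0000e-05 m)² = 2.011e-08 m²
R = ρL/A = (1.65×10^-8)(1330 m)/(2.011e-08 m²) = 1090 Ω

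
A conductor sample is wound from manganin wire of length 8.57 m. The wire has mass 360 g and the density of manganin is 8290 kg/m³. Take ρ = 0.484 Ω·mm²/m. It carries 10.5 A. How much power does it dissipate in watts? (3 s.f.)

ρ = 0.484 Ω·mm²/m = 4.84×10^-7 Ω·m
A = m/(density·L) = 0.36/(8290×8.57) = 5.0672e-06 m²
R = ρL/A = (4.84×10^-7)(8.57)/(5.0672e-06) = 0.8186 Ω
P = I²R = (10.5)² × 0.8186 = 90.2 W

90.2 W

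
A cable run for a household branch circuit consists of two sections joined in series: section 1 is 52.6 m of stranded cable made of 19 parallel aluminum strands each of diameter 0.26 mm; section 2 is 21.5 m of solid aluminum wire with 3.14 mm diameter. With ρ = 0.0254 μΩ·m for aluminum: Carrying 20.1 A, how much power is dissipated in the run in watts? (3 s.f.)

564 W

ρ = 0.0254 μΩ·m = 2.54×10^-8 Ω·m
Section 1: A_strand = π(1.3000e-04)² = 5.309e-08 m²; R₁ = ρL/(N·A_s) = (2.54×10^-8)(52.6)/(19×5.309e-08) = 1.324 Ω
Section 2: A = π(d/2)² = π(1.5700e-03 m)² = 7.744e-06 m²
R₂ = (2.54×10^-8)(21.5)/(7.744e-06) = 0.07052 Ω
R = R₁ + R₂ = 1.395 Ω
P = I²R = (20.1)² × 1.395 = 564 W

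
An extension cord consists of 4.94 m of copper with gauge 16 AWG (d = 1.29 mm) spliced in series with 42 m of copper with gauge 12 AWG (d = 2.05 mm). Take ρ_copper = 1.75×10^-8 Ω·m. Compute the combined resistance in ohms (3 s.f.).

Segment 1: A = π(1.29/2 mm)² = π(6.4500e-04 m)² = 1.307e-06 m²
R₁ = ρL/A = (1.75×10^-8)(4.94)/(1.307e-06) = 0.06614 Ω
Segment 2: A = π(2.05/2 mm)² = π(1.0250e-03 m)² = 3.301e-06 m²
R₂ = (1.75×10^-8)(42)/(3.301e-06) = 0.2227 Ω
R = R₁ + R₂ = 0.289 Ω

0.289 Ω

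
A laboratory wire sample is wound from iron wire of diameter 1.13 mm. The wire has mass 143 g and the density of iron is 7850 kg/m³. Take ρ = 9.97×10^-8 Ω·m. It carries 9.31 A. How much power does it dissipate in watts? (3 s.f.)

157 W

A = π(d/2)² = π(5.6500e-04 m)² = 1.0029e-06 m²
L = m/(density·A) = 0.143/(7850×1.0029e-06) = 18.16 m
R = ρL/A = (9.97×10^-8)(18.16)/(1.0029e-06) = 1.806 Ω
P = I²R = (9.31)² × 1.806 = 157 W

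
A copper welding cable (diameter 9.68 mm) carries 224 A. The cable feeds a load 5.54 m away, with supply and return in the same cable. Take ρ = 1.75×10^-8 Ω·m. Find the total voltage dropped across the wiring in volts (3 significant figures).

0.590 V

A = π(d/2)² = π(4.8400e-03 m)² = 7.359e-05 m²
Total conductor length (both ways) L = 2 × 5.54 = 11.08 m
R = ρL/A = (1.75×10^-8)(11.08)/(7.359e-05) = 0.002635 Ω
V = IR = 224 × 0.002635 = 0.590 V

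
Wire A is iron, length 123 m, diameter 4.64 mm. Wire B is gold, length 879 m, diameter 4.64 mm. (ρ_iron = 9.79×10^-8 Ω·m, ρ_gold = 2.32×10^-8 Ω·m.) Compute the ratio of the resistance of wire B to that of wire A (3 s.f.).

R ∝ ρL/d², so R_B/R_A = (ρ_B/ρ_A) × (L_B/L_A)
= (2.32×10^-8/9.79×10^-8) × (879/123) = 1.69

1.69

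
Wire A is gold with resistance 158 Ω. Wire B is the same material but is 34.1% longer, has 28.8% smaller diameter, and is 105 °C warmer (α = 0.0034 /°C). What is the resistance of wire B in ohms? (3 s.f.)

567 Ω

R ∝ ρL/d² with ρ ∝ (1+αΔT), so R_B/R_A = (1 + 34.1/100) × (1 − 28.8/100)⁻² × (1 + 0.0034×105)
= 1.341 × 1.973 × 1.357 = 3.59
R_B = 3.59 × 158 = 567 Ω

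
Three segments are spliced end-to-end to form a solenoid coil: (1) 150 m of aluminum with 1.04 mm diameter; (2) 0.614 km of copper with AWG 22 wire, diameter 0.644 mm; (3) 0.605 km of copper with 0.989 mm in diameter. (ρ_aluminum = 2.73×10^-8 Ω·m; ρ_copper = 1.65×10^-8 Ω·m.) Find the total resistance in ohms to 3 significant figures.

Seg 1: A = π(d/2)² = π(5.2000e-04 m)² = 8.495e-07 m²
R_1 = (2.73×10^-8)(150)/(8.495e-07) = 4.821 Ω
Seg 2: A = π(0.644/2 mm)² = π(3.2200e-04 m)² = 3.257e-07 m²
R_2 = (1.65×10^-8)(614)/(3.257e-07) = 31.1 Ω
Seg 3: A = π(d/2)² = π(4.9450e-04 m)² = 7.682e-07 m²
R_3 = (1.65×10^-8)(605)/(7.682e-07) = 12.99 Ω
R_total = R_1 + R_2 + R_3 = 48.9 Ω

48.9 Ω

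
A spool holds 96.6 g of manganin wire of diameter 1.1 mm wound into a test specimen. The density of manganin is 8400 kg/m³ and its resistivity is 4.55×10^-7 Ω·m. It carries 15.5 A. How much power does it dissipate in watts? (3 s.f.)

A = π(d/2)² = π(5.5000e-04 m)² = 9.5033e-07 m²
L = m/(density·A) = 0.0966/(8400×9.5033e-07) = 12.1 m
R = ρL/A = (4.55×10^-7)(12.1)/(9.5033e-07) = 5.794 Ω
P = I²R = (15.5)² × 5.794 = 1390 W

1390 W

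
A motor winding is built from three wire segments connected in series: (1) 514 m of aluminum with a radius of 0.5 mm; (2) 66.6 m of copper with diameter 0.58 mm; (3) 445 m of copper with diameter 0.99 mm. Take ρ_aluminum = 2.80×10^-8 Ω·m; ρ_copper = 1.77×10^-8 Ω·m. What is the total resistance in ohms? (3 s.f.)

33.0 Ω

Seg 1: A = πr² = π(5.0000e-04 m)² = 7.854e-07 m²
R_1 = (2.80×10^-8)(514)/(7.854e-07) = 18.32 Ω
Seg 2: A = π(d/2)² = π(2.9000e-04 m)² = 2.642e-07 m²
R_2 = (1.77×10^-8)(66.6)/(2.642e-07) = 4.462 Ω
Seg 3: A = π(d/2)² = π(4.9500e-04 m)² = 7.698e-07 m²
R_3 = (1.77×10^-8)(445)/(7.698e-07) = 10.23 Ω
R_total = R_1 + R_2 + R_3 = 33.0 Ω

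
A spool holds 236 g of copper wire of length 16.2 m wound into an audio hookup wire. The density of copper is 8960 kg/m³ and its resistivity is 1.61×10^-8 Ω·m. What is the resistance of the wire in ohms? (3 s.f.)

0.160 Ω

A = m/(density·L) = 0.236/(8960×16.2) = 1.6259e-06 m²
R = ρL/A = (1.61×10^-8)(16.2)/(1.6259e-06) = 0.160 Ω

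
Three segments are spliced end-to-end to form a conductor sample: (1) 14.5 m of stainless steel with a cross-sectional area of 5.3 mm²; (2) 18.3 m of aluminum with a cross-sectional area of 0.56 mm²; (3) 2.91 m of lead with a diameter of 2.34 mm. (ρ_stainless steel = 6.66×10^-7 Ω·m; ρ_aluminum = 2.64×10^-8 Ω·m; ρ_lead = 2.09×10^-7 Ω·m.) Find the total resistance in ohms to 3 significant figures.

2.83 Ω

Seg 1: A = 5.3 mm² = 5.300e-06 m²
R_1 = (6.66×10^-7)(14.5)/(5.300e-06) = 1.822 Ω
Seg 2: A = 0.56 mm² = 5.600e-07 m²
R_2 = (2.64×10^-8)(18.3)/(5.600e-07) = 0.8627 Ω
Seg 3: A = π(d/2)² = π(1.1700e-03 m)² = 4.301e-06 m²
R_3 = (2.09×10^-7)(2.91)/(4.301e-06) = 0.1414 Ω
R_total = R_1 + R_2 + R_3 = 2.83 Ω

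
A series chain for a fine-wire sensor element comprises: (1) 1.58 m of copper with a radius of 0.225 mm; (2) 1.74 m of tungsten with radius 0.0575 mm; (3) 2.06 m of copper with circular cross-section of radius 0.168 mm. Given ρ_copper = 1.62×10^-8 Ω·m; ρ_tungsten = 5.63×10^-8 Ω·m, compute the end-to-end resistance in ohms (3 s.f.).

9.97 Ω

Seg 1: A = πr² = π(2.2500e-04 m)² = 1.590e-07 m²
R_1 = (1.62×10^-8)(1.58)/(1.590e-07) = 0.1609 Ω
Seg 2: A = πr² = π(5.7500e-05 m)² = 1.039e-08 m²
R_2 = (5.63×10^-8)(1.74)/(1.039e-08) = 9.431 Ω
Seg 3: A = πr² = π(1.6800e-04 m)² = 8.867e-08 m²
R_3 = (1.62×10^-8)(2.06)/(8.867e-08) = 0.3764 Ω
R_total = R_1 + R_2 + R_3 = 9.97 Ω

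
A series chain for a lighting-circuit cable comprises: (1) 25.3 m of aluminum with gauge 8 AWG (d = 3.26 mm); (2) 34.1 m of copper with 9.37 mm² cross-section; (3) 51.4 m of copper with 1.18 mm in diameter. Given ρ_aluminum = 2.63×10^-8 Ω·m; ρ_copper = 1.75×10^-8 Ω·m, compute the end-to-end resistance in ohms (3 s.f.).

0.966 Ω

Seg 1: A = π(3.26/2 mm)² = π(1.6300e-03 m)² = 8.347e-06 m²
R_1 = (2.63×10^-8)(25.3)/(8.347e-06) = 0.07972 Ω
Seg 2: A = 9.37 mm² = 9.370e-06 m²
R_2 = (1.75×10^-8)(34.1)/(9.370e-06) = 0.06369 Ω
Seg 3: A = π(d/2)² = π(5.9000e-04 m)² = 1.094e-06 m²
R_3 = (1.75×10^-8)(51.4)/(1.094e-06) = 0.8225 Ω
R_total = R_1 + R_2 + R_3 = 0.966 Ω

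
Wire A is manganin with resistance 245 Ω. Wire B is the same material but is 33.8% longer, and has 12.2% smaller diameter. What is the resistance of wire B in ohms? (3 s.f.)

425 Ω

R ∝ L/d², so R_B/R_A = (1 + 33.8/100) × (1 − 12.2/100)⁻²
= 1.338 × 1.297 = 1.736
R_B = 1.736 × 245 = 425 Ω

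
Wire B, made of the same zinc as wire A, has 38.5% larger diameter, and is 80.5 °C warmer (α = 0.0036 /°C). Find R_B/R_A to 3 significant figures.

R ∝ ρL/d² with ρ ∝ (1+αΔT), so R_B/R_A = (1 + 38.5/100)⁻² × (1 + 0.0036×80.5)
= 0.5213 × 1.29 = 0.672

0.672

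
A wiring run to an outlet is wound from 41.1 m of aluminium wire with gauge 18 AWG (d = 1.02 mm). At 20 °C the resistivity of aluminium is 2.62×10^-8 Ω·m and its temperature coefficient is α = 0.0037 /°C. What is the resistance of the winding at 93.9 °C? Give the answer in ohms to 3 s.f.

A = π(1.02/2 mm)² = π(5.1000e-04 m)² = 8.171e-07 m²
R₍20°C₎ = ρL/A = (2.62×10^-8)(41.1)/(8.171e-07) = 1.318 Ω
R = R₀(1 + αΔT) = 1.318(1 + 0.0037×73.9) = 1.68 Ω

1.68 Ω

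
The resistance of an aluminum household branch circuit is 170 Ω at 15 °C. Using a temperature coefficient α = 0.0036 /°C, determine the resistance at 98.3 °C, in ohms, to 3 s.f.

ΔT = 98.3 − 15 = 83.3 °C
R = R₀(1 + αΔT) = 170 × (1 + 0.0036×83.3) = 170 × 1.3 = 221 Ω

221 Ω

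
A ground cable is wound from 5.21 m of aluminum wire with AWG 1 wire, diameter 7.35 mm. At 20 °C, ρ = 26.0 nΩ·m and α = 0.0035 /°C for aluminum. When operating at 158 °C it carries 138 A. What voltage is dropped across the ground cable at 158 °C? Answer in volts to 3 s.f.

0.653 V

ρ = 26.0 nΩ·m = 2.60×10^-8 Ω·m
A = π(7.35/2 mm)² = π(3.6750e-03 m)² = 4.243e-05 m²
R₍20₎ = ρL/A = (2.60×10^-8)(5.21)/(4.243e-05) = 0.003193 Ω
R₍158₎ = R₍20₎(1 + αΔT) = 0.003193 × (1 + 0.0035×138) = 0.004735 Ω
V = IR = 138 × 0.004735 = 0.653 V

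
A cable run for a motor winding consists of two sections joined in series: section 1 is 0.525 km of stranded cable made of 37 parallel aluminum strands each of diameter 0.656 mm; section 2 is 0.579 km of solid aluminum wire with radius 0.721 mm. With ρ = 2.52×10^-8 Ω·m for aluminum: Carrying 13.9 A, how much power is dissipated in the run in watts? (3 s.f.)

Section 1: A_strand = π(3.2800e-04)² = 3.380e-07 m²; R₁ = ρL/(N·A_s) = (2.52×10^-8)(525)/(37×3.380e-07) = 1.058 Ω
Section 2: A = πr² = π(7.2100e-04 m)² = 1.633e-06 m²
R₂ = (2.52×10^-8)(579)/(1.633e-06) = 8.934 Ω
R = R₁ + R₂ = 9.992 Ω
P = I²R = (13.9)² × 9.992 = 1930 W

1930 W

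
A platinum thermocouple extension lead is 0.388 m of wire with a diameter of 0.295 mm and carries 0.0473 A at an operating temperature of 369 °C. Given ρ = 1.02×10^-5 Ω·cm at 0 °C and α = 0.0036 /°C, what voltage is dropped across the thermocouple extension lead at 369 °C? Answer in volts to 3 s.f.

0.0638 V

ρ = 1.02×10^-5 Ω·cm = 1.02×10^-7 Ω·m
A = π(d/2)² = π(1.4750e-04 m)² = 6.835e-08 m²
R₍0₎ = ρL/A = (1.02×10^-7)(0.388)/(6.835e-08) = 0.579 Ω
R₍369₎ = R₍0₎(1 + αΔT) = 0.579 × (1 + 0.0036×369) = 1.348 Ω
V = IR = 0.0473 × 1.348 = 0.0638 V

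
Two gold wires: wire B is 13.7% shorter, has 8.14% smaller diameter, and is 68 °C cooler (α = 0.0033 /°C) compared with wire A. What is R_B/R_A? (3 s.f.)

0.793

R ∝ ρL/d² with ρ ∝ (1+αΔT), so R_B/R_A = (1 − 13.7/100) × (1 − 8.14/100)⁻² × (1 − 0.0033×68)
= 0.863 × 1.185 × 0.7756 = 0.793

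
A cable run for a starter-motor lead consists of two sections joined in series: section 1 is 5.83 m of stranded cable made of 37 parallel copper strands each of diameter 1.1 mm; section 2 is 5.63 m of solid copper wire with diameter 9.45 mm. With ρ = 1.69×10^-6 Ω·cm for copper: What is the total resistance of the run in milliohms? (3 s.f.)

ρ = 1.69×10^-6 Ω·cm = 1.69×10^-8 Ω·m
Section 1: A_strand = π(5.5000e-04)² = 9.503e-07 m²; R₁ = ρL/(N·A_s) = (1.69×10^-8)(5.83)/(37×9.503e-07) = 0.002802 Ω
Section 2: A = π(d/2)² = π(4.7250e-03 m)² = 7.014e-05 m²
R₂ = (1.69×10^-8)(5.63)/(7.014e-05) = 0.001357 Ω
R = R₁ + R₂ = 4.16 mΩ

4.16 mΩ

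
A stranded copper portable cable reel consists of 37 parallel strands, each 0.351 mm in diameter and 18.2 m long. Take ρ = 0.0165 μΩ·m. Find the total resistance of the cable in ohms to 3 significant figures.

0.0839 Ω

ρ = 0.0165 μΩ·m = 1.65×10^-8 Ω·m
A_strand = π(1.7550e-04 m)² = 9.676e-08 m²
R_strand = ρL/A = (1.65×10^-8)(18.2)/(9.676e-08) = 3.103 Ω
R_total = R_strand/N = 3.103/37 = 0.0839 Ω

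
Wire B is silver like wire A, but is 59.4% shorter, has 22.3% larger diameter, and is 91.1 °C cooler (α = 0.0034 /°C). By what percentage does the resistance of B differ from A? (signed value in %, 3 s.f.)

R ∝ ρL/d² with ρ ∝ (1+αΔT), so R_B/R_A = (1 − 59.4/100) × (1 + 22.3/100)⁻² × (1 − 0.0034×91.1)
= 0.406 × 0.6686 × 0.6903 = 0.1874
(R_B − R_A)/R_A = 0.1874 − 1 = -81.3%

-81.3%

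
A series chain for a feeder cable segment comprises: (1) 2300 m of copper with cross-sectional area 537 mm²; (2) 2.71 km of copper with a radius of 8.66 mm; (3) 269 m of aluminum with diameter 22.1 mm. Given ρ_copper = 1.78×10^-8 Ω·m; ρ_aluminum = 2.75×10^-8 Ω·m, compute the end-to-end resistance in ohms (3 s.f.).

Seg 1: A = 537 mm² = 5.370e-04 m²
R_1 = (1.78×10^-8)(2300)/(5.370e-04) = 0.07624 Ω
Seg 2: A = πr² = π(8.6600e-03 m)² = 2.356e-04 m²
R_2 = (1.78×10^-8)(2710)/(2.356e-04) = 0.2047 Ω
Seg 3: A = π(d/2)² = π(1.1050e-02 m)² = 3.836e-04 m²
R_3 = (2.75×10^-8)(269)/(3.836e-04) = 0.01928 Ω
R_total = R_1 + R_2 + R_3 = 0.300 Ω

0.300 Ω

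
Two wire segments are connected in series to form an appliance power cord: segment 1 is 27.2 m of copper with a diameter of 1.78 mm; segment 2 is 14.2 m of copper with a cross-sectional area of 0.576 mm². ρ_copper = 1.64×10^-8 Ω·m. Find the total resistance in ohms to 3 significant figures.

0.584 Ω

Segment 1: A = π(d/2)² = π(8.9000e-04 m)² = 2.488e-06 m²
R₁ = ρL/A = (1.64×10^-8)(27.2)/(2.488e-06) = 0.1793 Ω
Segment 2: A = 0.576 mm² = 5.760e-07 m²
R₂ = (1.64×10^-8)(14.2)/(5.760e-07) = 0.4043 Ω
R = R₁ + R₂ = 0.584 Ω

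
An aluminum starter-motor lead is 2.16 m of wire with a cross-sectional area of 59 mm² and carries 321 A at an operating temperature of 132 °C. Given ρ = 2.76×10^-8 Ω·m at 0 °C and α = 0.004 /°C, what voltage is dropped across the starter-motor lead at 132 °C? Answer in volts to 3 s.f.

0.496 V

A = 59 mm² = 5.900e-05 m²
R₍0₎ = ρL/A = (2.76×10^-8)(2.16)/(5.900e-05) = 0.00101 Ω
R₍132₎ = R₍0₎(1 + αΔT) = 0.00101 × (1 + 0.004×132) = 0.001544 Ω
V = IR = 321 × 0.001544 = 0.496 V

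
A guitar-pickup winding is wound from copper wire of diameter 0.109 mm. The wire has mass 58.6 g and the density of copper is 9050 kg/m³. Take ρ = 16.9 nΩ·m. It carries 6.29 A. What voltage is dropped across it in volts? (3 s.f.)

ρ = 16.9 nΩ·m = 1.69×10^-8 Ω·m
A = π(d/2)² = π(5.4500e-05 m)² = 9.3313e-09 m²
L = m/(density·A) = 0.0586/(9050×9.3313e-09) = 693.9 m
R = ρL/A = (1.69×10^-8)(693.9)/(9.3313e-09) = 1257 Ω
V = IR = 6.29 × 1257 = 7900 V

7900 V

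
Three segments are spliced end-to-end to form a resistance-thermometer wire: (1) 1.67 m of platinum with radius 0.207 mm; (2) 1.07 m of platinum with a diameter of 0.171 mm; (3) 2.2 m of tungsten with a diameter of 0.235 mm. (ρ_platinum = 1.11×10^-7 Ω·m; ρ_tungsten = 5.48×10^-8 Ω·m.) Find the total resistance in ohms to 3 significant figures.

9.33 Ω

Seg 1: A = πr² = π(2.0700e-04 m)² = 1.346e-07 m²
R_1 = (1.11×10^-7)(1.67)/(1.346e-07) = 1.377 Ω
Seg 2: A = π(d/2)² = π(8.5500e-05 m)² = 2.297e-08 m²
R_2 = (1.11×10^-7)(1.07)/(2.297e-08) = 5.172 Ω
Seg 3: A = π(d/2)² = π(1.1750e-04 m)² = 4.337e-08 m²
R_3 = (5.48×10^-8)(2.2)/(4.337e-08) = 2.78 Ω
R_total = R_1 + R_2 + R_3 = 9.33 Ω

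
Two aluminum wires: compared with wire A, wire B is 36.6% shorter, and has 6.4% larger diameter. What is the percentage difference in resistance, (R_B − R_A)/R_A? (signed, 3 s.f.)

-44.0%

R ∝ L/d², so R_B/R_A = (1 − 36.6/100) × (1 + 6.4/100)⁻²
= 0.634 × 0.8833 = 0.56
(R_B − R_A)/R_A = 0.56 − 1 = -44.0%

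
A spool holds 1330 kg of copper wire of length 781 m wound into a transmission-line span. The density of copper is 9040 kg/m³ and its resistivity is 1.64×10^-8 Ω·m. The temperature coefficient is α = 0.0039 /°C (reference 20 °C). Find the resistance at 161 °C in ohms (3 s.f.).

0.105 Ω

A = m/(density·L) = 1330/(9040×781) = 1.8838e-04 m²
R = ρL/A = (1.64×10^-8)(781)/(1.8838e-04) = 0.06799 Ω
R(161 °C) = 0.06799 × (1 + 0.0039×141) = 0.105 Ω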